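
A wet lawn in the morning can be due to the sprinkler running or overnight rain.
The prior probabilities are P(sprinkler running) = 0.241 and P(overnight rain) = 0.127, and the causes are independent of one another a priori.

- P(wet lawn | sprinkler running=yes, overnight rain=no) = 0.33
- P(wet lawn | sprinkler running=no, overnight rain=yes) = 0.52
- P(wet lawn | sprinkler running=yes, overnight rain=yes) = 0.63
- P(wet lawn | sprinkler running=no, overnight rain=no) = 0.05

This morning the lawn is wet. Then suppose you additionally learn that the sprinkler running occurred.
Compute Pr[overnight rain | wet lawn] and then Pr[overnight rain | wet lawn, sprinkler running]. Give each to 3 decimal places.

Weight on overnight rain=true, given the evidence: 0.050124 + 0.019282 = 0.069406
The normalizing constant is 0.05·0.759·0.873 + 0.52·0.759·0.127 + 0.33·0.241·0.873 + 0.63·0.241·0.127 = 0.171966
P(overnight rain | wet lawn) = 0.069406/0.171966 ≈ 0.404

With the extra evidence:
P(wet lawn | sprinkler running) = 0.33×0.873 + 0.63×0.127 = 0.288090 + 0.080010 = 0.368100
Restricting to configurations with overnight rain present: 0.63×0.127 = 0.080010.
So P(overnight rain | wet lawn, sprinkler running) = 0.080010/0.368100 ≈ 0.217.
The drop from 0.404 to 0.217 is the explaining-away (discounting) effect.

Pr[overnight rain | wet lawn] ≈ 0.404; Pr[overnight rain | wet lawn, sprinkler running] ≈ 0.217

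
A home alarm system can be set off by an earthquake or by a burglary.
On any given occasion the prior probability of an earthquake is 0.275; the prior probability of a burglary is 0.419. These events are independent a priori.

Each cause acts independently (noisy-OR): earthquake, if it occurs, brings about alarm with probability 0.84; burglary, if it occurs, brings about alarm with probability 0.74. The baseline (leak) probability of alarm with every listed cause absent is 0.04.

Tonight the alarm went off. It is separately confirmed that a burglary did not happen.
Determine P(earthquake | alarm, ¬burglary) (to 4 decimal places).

Under noisy-OR, P(alarm | causes) = 1 − (1−0.04)·∏(1−qᵢ) over the active causes.
Numerator (weight on configurations with earthquake): 0.8464×0.275 = 0.232760
Denominator P(alarm | ¬burglary): 0.04×0.725 + 0.8464×0.275 = 0.261760
Posterior = 0.232760 / 0.261760 ≈ 0.8892

P(earthquake | alarm, ¬burglary) ≈ 0.8892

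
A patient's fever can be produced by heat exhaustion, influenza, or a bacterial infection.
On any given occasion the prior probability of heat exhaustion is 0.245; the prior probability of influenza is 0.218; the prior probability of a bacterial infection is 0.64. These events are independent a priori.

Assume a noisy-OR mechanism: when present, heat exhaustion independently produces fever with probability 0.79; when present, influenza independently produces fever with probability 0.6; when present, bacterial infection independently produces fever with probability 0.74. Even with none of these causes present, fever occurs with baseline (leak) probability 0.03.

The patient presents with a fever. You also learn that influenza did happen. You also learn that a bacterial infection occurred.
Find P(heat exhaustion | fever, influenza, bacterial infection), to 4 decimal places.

P(heat exhaustion | fever, influenza, bacterial infection) ≈ 0.2610

Under noisy-OR, P(fever | causes) = 1 − (1−0.03)·∏(1−qᵢ) over the active causes.
P(fever | influenza, bacterial infection) = 0.89912*0.755 + 0.978815*0.245 = 0.678836 + 0.239810 = 0.918646
Restricting to configurations with heat exhaustion present: 0.978815*0.245 = 0.239810.
P(heat exhaustion | fever, influenza, bacterial infection) = 0.239810 / 0.918646 ≈ 0.2610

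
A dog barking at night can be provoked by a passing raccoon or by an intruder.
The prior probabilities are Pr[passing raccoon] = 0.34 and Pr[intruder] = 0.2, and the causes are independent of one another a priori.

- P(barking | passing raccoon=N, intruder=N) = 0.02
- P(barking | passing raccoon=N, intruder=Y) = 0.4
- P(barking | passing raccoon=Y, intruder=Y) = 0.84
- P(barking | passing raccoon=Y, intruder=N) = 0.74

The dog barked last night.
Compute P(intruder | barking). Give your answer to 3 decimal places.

P(barking) = 0.02·0.66·0.8 + 0.4·0.66·0.2 + 0.74·0.34·0.8 + 0.84·0.34·0.2 = 0.010560 + 0.052800 + 0.201280 + 0.057120 = 0.321760
Restricting to configurations with intruder present: 0.052800 + 0.057120 = 0.109920.
Hence the posterior is 0.109920/0.321760 ≈ 0.342.

P(intruder | barking) ≈ 0.342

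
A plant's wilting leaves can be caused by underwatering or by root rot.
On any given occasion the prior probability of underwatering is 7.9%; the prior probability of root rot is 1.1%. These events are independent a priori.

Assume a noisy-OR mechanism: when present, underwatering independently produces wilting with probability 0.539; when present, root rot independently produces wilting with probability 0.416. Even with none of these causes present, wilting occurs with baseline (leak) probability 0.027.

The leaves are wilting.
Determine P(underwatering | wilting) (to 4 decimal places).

P(underwatering | wilting) ≈ 0.6015

Under noisy-OR, P(wilting | causes) = 1 − (1−0.027)·∏(1−qᵢ) over the active causes.
Sum P(wilting|·) weighted by the priors over the 4 (underwatering, root rot) configurations:
  P(wilting) = 0.027×0.921×0.989 + 0.431768×0.921×0.011 + 0.551447×0.079×0.989 + 0.738045×0.079×0.011
        = 0.024593 + 0.004374 + 0.043085 + 0.000641 = 0.072693
Configurations with underwatering contribute 0.043726, so
  P(underwatering | wilting) = 0.043726 / 0.072693 ≈ 0.6015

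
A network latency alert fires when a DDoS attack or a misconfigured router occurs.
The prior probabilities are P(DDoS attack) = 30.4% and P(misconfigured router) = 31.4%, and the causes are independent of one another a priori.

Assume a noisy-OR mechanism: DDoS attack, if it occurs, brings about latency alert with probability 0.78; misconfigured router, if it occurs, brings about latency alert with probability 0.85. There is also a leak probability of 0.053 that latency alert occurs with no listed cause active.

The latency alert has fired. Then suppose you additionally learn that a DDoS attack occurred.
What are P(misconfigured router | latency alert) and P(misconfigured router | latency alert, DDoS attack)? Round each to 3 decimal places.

Under noisy-OR, P(latency alert | causes) = 1 − (1−0.053)·∏(1−qᵢ) over the active causes.
P(latency alert) = 0.053*0.696*0.686 + 0.85795*0.696*0.314 + 0.79166*0.304*0.686 + 0.968749*0.304*0.314 = 0.025305 + 0.187500 + 0.165096 + 0.092473 = 0.470374
Of this, 0.279973 comes from 0.187500 + 0.092473 (the misconfigured router=true cases).
So P(misconfigured router | latency alert) = 0.279973/0.470374 ≈ 0.595.

Now also conditioning on DDoS attack=true:
Weight on misconfigured router=true, given the evidence: 0.968749×0.314 = 0.304187
Normalizer over all consistent configurations: 0.79166×0.686 + 0.968749×0.314 = 0.847266
Posterior = 0.304187 / 0.847266 ≈ 0.359
The drop from 0.595 to 0.359 is the explaining-away (discounting) effect.

P(misconfigured router | latency alert) ≈ 0.595; P(misconfigured router | latency alert, DDoS attack) ≈ 0.359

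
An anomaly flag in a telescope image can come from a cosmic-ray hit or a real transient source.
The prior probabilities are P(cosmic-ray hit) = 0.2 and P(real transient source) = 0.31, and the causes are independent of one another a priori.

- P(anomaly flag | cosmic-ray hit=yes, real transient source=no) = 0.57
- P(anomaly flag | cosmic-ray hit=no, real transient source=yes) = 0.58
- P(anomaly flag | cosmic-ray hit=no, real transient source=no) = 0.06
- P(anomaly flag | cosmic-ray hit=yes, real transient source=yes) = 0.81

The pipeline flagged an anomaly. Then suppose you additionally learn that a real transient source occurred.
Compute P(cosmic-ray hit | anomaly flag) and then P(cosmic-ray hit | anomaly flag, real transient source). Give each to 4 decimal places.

P(cosmic-ray hit | anomaly flag) ≈ 0.4214; P(cosmic-ray hit | anomaly flag, real transient source) ≈ 0.2588

Sum P(anomaly flag|·) weighted by the priors over the 4 (cosmic-ray hit, real transient source) configurations:
  P(anomaly flag) = 0.06*0.8*0.69 + 0.58*0.8*0.31 + 0.57*0.2*0.69 + 0.81*0.2*0.31
        = 0.033120 + 0.143840 + 0.078660 + 0.050220 = 0.305840
The terms with cosmic-ray hit present sum to 0.128880, so
  P(cosmic-ray hit | anomaly flag) = 0.128880 / 0.305840 ≈ 0.4214

With the extra evidence:
Numerator (weight on configurations with cosmic-ray hit): 0.81*0.2 = 0.162000
The normalizing constant is 0.58*0.8 + 0.81*0.2 = 0.626000
Posterior = 0.162000 / 0.626000 ≈ 0.2588
— real transient source explains away the evidence for cosmic-ray hit.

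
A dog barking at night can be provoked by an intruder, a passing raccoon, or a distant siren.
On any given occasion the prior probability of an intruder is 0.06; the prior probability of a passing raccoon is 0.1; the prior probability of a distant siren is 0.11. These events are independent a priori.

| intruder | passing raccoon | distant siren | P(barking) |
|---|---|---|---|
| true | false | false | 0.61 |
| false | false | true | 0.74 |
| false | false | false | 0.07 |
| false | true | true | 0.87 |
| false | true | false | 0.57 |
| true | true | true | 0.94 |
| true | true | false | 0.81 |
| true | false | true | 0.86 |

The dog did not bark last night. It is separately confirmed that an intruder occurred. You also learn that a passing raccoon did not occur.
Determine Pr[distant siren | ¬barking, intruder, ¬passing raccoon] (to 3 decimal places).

Pr[distant siren | ¬barking, intruder, ¬passing raccoon] ≈ 0.042

P(¬barking | intruder, ¬passing raccoon) = 0.39·0.89 + 0.14·0.11 = 0.347100 + 0.015400 = 0.362500
Restricting to configurations with distant siren present: 0.14·0.11 = 0.015400.
So P(distant siren | ¬barking, intruder, ¬passing raccoon) = 0.015400/0.362500 ≈ 0.042.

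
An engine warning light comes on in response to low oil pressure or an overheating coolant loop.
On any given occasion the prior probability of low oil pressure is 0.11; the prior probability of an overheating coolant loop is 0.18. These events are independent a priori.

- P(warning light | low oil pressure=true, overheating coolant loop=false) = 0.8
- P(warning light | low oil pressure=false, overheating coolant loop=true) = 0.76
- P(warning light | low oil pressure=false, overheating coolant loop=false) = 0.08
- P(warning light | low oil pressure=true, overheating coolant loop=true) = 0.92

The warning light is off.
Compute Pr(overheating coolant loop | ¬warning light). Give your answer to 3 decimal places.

For the numerator, keep only overheating coolant loop=true terms: 0.038448 + 0.001584 = 0.040032
Denominator P(¬warning light): 0.92·0.89·0.82 + 0.24·0.89·0.18 + 0.2·0.11·0.82 + 0.08·0.11·0.18 = 0.729488
Posterior = 0.040032 / 0.729488 ≈ 0.055

Pr(overheating coolant loop | ¬warning light) ≈ 0.055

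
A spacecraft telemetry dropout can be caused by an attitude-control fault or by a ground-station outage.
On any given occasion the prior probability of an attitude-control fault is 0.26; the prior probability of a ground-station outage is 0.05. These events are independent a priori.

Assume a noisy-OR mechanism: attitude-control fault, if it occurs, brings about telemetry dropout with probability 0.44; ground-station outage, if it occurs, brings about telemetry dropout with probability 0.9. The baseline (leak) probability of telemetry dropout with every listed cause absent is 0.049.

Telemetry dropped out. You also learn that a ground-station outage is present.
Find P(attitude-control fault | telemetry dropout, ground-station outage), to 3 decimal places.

P(attitude-control fault | telemetry dropout, ground-station outage) ≈ 0.269

Under noisy-OR, P(telemetry dropout | causes) = 1 − (1−0.049)·∏(1−qᵢ) over the active causes.
P(telemetry dropout | ground-station outage) = 0.9049*0.74 + 0.946744*0.26 = 0.669626 + 0.246153 = 0.915779
Restricting to configurations with attitude-control fault present: 0.946744*0.26 = 0.246153.
P(attitude-control fault | telemetry dropout, ground-station outage) = 0.246153 / 0.915779 ≈ 0.269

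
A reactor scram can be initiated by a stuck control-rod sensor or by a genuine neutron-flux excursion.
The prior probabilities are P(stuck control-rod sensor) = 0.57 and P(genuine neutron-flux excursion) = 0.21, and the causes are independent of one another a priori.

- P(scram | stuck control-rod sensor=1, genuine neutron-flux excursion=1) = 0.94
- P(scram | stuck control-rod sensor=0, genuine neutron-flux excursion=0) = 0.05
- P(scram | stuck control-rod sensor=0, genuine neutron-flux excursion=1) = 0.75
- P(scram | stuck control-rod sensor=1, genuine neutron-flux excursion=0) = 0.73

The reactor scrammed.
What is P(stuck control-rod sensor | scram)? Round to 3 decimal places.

P(stuck control-rod sensor | scram) ≈ 0.839

Sum P(scram|·) weighted by the priors over the 4 (stuck control-rod sensor, genuine neutron-flux excursion) configurations:
  P(scram) = 0.05*0.43*0.79 + 0.75*0.43*0.21 + 0.73*0.57*0.79 + 0.94*0.57*0.21
        = 0.016985 + 0.067725 + 0.328719 + 0.112518 = 0.525947
Keeping only the stuck control-rod sensor-present terms gives 0.441237, so
  P(stuck control-rod sensor | scram) = 0.441237 / 0.525947 ≈ 0.839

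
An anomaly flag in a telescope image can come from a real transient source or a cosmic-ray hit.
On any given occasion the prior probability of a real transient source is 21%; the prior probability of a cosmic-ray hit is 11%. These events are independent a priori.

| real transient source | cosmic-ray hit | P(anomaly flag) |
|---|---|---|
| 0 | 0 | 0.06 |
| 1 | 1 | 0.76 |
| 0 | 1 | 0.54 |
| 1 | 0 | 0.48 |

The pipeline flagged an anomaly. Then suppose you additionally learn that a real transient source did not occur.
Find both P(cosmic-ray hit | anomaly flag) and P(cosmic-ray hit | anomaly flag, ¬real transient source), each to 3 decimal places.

Sum P(anomaly flag|·) weighted by the priors over the 4 (real transient source, cosmic-ray hit) configurations:
  P(anomaly flag) = 0.06×0.79×0.89 + 0.54×0.79×0.11 + 0.48×0.21×0.89 + 0.76×0.21×0.11
        = 0.042186 + 0.046926 + 0.089712 + 0.017556 = 0.196380
Configurations with cosmic-ray hit contribute 0.064482, so
  P(cosmic-ray hit | anomaly flag) = 0.064482 / 0.196380 ≈ 0.328

Now condition on the additional information:
P(anomaly flag | ¬real transient source) = 0.06×0.89 + 0.54×0.11 = 0.053400 + 0.059400 = 0.112800
Of this, 0.059400 comes from 0.54×0.11 (the cosmic-ray hit=true cases).
P(cosmic-ray hit | anomaly flag, ¬real transient source) = 0.059400 / 0.112800 ≈ 0.527
Ruling out real transient source raises the posterior on cosmic-ray hit — the flip side of explaining away.

P(cosmic-ray hit | anomaly flag) ≈ 0.328; P(cosmic-ray hit | anomaly flag, ¬real transient source) ≈ 0.527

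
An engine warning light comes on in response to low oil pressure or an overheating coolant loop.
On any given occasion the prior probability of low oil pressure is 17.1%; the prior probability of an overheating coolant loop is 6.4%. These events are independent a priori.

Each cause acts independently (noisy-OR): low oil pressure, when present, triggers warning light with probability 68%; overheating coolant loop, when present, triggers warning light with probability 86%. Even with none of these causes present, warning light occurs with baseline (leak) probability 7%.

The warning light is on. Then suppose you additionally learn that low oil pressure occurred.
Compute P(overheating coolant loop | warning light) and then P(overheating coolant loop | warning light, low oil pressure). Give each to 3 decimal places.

Under noisy-OR, P(warning light | causes) = 1 − (1−0.07)·∏(1−qᵢ) over the active causes.
P(warning light) = 0.07×0.829×0.936 + 0.8698×0.829×0.064 + 0.7024×0.171×0.936 + 0.958336×0.171×0.064 = 0.054316 + 0.046148 + 0.112423 + 0.010488 = 0.223375
Of this, 0.056636 comes from 0.046148 + 0.010488 (the overheating coolant loop=true cases).
P(overheating coolant loop | warning light) = 0.056636 / 0.223375 ≈ 0.254

Now also conditioning on low oil pressure=true:
P(warning light | low oil pressure) = 0.7024·0.936 + 0.958336·0.064 = 0.657446 + 0.061334 = 0.718780
Of this, 0.061334 comes from 0.958336·0.064 (the overheating coolant loop=true cases).
P(overheating coolant loop | warning light, low oil pressure) = 0.061334 / 0.718780 ≈ 0.085

P(overheating coolant loop | warning light) ≈ 0.254; P(overheating coolant loop | warning light, low oil pressure) ≈ 0.085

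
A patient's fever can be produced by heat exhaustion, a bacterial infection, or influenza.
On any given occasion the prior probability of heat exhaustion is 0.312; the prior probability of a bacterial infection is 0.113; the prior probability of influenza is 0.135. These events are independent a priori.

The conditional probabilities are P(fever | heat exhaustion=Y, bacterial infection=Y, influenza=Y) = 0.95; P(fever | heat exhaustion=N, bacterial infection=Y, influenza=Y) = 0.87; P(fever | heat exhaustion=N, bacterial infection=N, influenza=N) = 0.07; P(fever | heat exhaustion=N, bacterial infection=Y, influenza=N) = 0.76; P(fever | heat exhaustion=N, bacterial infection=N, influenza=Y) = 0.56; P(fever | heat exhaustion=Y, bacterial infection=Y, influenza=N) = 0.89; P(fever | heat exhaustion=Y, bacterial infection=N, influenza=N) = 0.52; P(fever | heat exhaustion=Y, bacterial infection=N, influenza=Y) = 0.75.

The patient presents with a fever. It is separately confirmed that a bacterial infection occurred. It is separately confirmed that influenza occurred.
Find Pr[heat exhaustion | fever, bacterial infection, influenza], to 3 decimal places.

P(fever | bacterial infection, influenza) = 0.87*0.688 + 0.95*0.312 = 0.598560 + 0.296400 = 0.894960
Of this, 0.296400 comes from 0.95*0.312 (the heat exhaustion=true cases).
P(heat exhaustion | fever, bacterial infection, influenza) = 0.296400 / 0.894960 ≈ 0.331

Pr[heat exhaustion | fever, bacterial infection, influenza] ≈ 0.331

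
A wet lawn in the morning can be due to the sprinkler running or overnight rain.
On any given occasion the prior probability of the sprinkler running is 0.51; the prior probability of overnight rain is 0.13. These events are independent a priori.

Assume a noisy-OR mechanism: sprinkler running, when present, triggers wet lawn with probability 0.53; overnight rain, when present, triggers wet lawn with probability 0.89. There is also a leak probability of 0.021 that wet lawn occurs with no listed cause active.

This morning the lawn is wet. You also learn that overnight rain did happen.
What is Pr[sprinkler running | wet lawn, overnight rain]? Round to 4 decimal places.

Pr[sprinkler running | wet lawn, overnight rain] ≈ 0.5255

Under noisy-OR, P(wet lawn | causes) = 1 − (1−0.021)·∏(1−qᵢ) over the active causes.
Weight on sprinkler running=true, given the evidence: 0.949386·0.51 = 0.484187
The normalizing constant is 0.89231·0.49 + 0.949386·0.51 = 0.921419
Posterior = 0.484187 / 0.921419 ≈ 0.5255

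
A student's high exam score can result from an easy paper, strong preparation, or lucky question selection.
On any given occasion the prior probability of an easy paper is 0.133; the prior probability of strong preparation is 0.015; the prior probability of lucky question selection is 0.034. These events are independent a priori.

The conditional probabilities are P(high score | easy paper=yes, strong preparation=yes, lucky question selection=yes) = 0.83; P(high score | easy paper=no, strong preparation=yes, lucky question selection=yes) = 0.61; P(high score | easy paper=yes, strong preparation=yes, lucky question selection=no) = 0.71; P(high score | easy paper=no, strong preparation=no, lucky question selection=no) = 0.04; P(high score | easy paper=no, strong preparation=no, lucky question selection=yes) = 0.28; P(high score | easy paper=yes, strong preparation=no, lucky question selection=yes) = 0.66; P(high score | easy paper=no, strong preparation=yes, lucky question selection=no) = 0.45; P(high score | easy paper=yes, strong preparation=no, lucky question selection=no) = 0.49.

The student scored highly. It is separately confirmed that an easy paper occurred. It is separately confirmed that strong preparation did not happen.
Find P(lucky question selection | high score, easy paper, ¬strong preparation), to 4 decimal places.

P(high score | easy paper, ¬strong preparation) = 0.49*0.966 + 0.66*0.034 = 0.473340 + 0.022440 = 0.495780
Restricting to configurations with lucky question selection present: 0.66*0.034 = 0.022440.
P(lucky question selection | high score, easy paper, ¬strong preparation) = 0.022440 / 0.495780 ≈ 0.0453

P(lucky question selection | high score, easy paper, ¬strong preparation) ≈ 0.0453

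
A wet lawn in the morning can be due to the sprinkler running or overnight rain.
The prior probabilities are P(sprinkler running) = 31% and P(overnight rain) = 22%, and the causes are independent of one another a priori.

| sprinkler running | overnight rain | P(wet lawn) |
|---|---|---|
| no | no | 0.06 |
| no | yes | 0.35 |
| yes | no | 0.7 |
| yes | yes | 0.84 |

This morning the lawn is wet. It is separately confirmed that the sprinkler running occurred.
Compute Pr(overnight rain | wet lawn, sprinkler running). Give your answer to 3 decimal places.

Enumerate both values of overnight rain and weight by the priors:
  P(wet lawn | sprinkler running) = 0.7·0.78 + 0.84·0.22
        = 0.546000 + 0.184800 = 0.730800
Keeping only the overnight rain-present terms gives 0.184800, so
  P(overnight rain | wet lawn, sprinkler running) = 0.184800 / 0.730800 ≈ 0.253

Pr(overnight rain | wet lawn, sprinkler running) ≈ 0.253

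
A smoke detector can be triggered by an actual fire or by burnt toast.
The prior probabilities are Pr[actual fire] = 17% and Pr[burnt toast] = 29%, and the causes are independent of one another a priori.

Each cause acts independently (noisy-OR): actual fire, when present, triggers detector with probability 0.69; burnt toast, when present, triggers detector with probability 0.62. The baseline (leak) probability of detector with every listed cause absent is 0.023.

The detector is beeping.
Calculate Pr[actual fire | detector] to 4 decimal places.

Under noisy-OR, P(detector | causes) = 1 − (1−0.023)·∏(1−qᵢ) over the active causes.
Sum P(detector|·) weighted by the priors over the 4 (actual fire, burnt toast) configurations:
  P(detector) = 0.023*0.83*0.71 + 0.62874*0.83*0.29 + 0.69713*0.17*0.71 + 0.884909*0.17*0.29
        = 0.013554 + 0.151338 + 0.084144 + 0.043626 = 0.292662
The terms with actual fire present sum to 0.127770, so
  P(actual fire | detector) = 0.127770 / 0.292662 ≈ 0.4366

Pr[actual fire | detector] ≈ 0.4366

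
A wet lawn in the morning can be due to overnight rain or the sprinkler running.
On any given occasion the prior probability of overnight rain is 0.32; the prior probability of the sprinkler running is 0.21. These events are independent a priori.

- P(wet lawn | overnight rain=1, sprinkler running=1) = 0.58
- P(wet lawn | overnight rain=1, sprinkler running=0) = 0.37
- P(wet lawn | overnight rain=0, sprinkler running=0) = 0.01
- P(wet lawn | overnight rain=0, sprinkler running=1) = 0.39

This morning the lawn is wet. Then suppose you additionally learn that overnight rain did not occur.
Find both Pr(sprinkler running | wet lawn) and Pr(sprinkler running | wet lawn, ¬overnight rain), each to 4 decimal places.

Enumerate the 4 (overnight rain, sprinkler running) configurations and weight by the priors:
  P(wet lawn) = 0.01×0.68×0.79 + 0.39×0.68×0.21 + 0.37×0.32×0.79 + 0.58×0.32×0.21
        = 0.005372 + 0.055692 + 0.093536 + 0.038976 = 0.193576
The terms with sprinkler running present sum to 0.094668, so
  P(sprinkler running | wet lawn) = 0.094668 / 0.193576 ≈ 0.4890

With the extra evidence:
P(wet lawn | ¬overnight rain) = 0.01×0.79 + 0.39×0.21 = 0.007900 + 0.081900 = 0.089800
Of this, 0.081900 comes from 0.39×0.21 (the sprinkler running=true cases).
So P(sprinkler running | wet lawn, ¬overnight rain) = 0.081900/0.089800 ≈ 0.9120.
With overnight rain excluded, sprinkler running must carry more of the explanatory weight for the wet lawn.

Pr(sprinkler running | wet lawn) ≈ 0.4890; Pr(sprinkler running | wet lawn, ¬overnight rain) ≈ 0.9120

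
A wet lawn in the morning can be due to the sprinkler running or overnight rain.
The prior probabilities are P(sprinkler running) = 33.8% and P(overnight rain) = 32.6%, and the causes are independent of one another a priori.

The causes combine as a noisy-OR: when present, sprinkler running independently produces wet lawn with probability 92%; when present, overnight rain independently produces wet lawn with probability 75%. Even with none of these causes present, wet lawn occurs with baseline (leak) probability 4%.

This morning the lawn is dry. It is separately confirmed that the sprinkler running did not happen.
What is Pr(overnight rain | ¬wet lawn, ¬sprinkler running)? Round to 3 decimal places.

Under noisy-OR, P(wet lawn | causes) = 1 − (1−0.04)·∏(1−qᵢ) over the active causes.
By total probability over both values of overnight rain:
  P(¬wet lawn | ¬sprinkler running) = 0.96·0.674 + 0.24·0.326
        = 0.647040 + 0.078240 = 0.725280
Keeping only the overnight rain-present terms gives 0.078240, so
  P(overnight rain | ¬wet lawn, ¬sprinkler running) = 0.078240 / 0.725280 ≈ 0.108

Pr(overnight rain | ¬wet lawn, ¬sprinkler running) ≈ 0.108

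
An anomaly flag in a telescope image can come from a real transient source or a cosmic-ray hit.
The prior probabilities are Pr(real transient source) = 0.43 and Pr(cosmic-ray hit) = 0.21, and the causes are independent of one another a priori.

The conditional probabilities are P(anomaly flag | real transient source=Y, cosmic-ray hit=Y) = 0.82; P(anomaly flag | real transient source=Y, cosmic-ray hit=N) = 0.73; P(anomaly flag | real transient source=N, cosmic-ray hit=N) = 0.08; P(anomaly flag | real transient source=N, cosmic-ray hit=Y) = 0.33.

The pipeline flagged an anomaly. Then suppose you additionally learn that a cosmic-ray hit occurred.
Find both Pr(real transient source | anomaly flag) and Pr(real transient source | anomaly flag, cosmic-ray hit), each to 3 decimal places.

Sum P(anomaly flag|·) weighted by the priors over the 4 (real transient source, cosmic-ray hit) configurations:
  P(anomaly flag) = 0.08×0.57×0.79 + 0.33×0.57×0.21 + 0.73×0.43×0.79 + 0.82×0.43×0.21
        = 0.036024 + 0.039501 + 0.247981 + 0.074046 = 0.397552
Keeping only the real transient source-present terms gives 0.322027, so
  P(real transient source | anomaly flag) = 0.322027 / 0.397552 ≈ 0.810

Now also conditioning on cosmic-ray hit=true:
P(anomaly flag | cosmic-ray hit) = 0.33×0.57 + 0.82×0.43 = 0.188100 + 0.352600 = 0.540700
Of this, 0.352600 comes from 0.82×0.43 (the real transient source=true cases).
P(real transient source | anomaly flag, cosmic-ray hit) = 0.352600 / 0.540700 ≈ 0.652
This is intercausal reasoning (explaining away): once cosmic-ray hit accounts for the anomaly flag, real transient source becomes less likely.

Pr(real transient source | anomaly flag) ≈ 0.810; Pr(real transient source | anomaly flag, cosmic-ray hit) ≈ 0.652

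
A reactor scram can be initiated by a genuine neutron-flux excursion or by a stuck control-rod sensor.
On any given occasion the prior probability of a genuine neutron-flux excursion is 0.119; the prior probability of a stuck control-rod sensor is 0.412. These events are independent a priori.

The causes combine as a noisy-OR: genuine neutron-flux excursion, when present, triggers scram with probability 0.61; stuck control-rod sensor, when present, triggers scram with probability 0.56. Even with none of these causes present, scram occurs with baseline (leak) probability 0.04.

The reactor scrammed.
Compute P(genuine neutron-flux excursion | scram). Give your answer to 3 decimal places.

Under noisy-OR, P(scram | causes) = 1 − (1−0.04)·∏(1−qᵢ) over the active causes.
P(scram) = 0.04·0.881·0.588 + 0.5776·0.881·0.412 + 0.6256·0.119·0.588 + 0.835264·0.119·0.412 = 0.020721 + 0.209653 + 0.043774 + 0.040951 = 0.315099
Restricting to configurations with genuine neutron-flux excursion present: 0.043774 + 0.040951 = 0.084725.
Hence the posterior is 0.084725/0.315099 ≈ 0.269.

P(genuine neutron-flux excursion | scram) ≈ 0.269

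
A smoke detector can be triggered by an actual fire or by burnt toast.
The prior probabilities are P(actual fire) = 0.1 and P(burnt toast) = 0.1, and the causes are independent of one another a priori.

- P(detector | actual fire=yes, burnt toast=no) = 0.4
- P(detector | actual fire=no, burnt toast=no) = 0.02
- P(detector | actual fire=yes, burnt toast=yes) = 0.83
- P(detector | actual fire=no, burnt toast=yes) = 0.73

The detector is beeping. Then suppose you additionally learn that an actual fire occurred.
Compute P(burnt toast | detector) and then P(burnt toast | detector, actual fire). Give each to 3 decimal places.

Weight on burnt toast=true, given the evidence: 0.065700 + 0.008300 = 0.074000
Normalizer over all consistent configurations: 0.02*0.9*0.9 + 0.73*0.9*0.1 + 0.4*0.1*0.9 + 0.83*0.1*0.1 = 0.126200
Posterior = 0.074000 / 0.126200 ≈ 0.586

Now also conditioning on actual fire=true:
By total probability over both values of burnt toast:
  P(detector | actual fire) = 0.4·0.9 + 0.83·0.1
        = 0.360000 + 0.083000 = 0.443000
Configurations with burnt toast contribute 0.083000, so
  P(burnt toast | detector, actual fire) = 0.083000 / 0.443000 ≈ 0.187

P(burnt toast | detector) ≈ 0.586; P(burnt toast | detector, actual fire) ≈ 0.187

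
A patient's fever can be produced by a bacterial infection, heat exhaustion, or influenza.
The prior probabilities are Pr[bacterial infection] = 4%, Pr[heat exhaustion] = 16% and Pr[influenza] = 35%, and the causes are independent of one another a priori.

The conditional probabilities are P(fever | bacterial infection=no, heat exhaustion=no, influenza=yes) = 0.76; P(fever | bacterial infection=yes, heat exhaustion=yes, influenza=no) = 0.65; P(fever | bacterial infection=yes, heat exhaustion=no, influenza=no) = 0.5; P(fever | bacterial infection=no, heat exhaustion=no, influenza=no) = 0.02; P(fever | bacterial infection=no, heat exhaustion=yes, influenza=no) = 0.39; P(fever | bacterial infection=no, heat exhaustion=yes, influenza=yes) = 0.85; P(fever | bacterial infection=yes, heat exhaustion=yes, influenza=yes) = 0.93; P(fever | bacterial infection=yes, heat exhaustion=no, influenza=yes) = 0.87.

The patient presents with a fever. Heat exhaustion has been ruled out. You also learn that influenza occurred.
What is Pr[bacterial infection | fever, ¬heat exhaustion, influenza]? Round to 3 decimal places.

Weight on bacterial infection=true, given the evidence: 0.87×0.04 = 0.034800
Normalizer over all consistent configurations: 0.76×0.96 + 0.87×0.04 = 0.764400
Posterior = 0.034800 / 0.764400 ≈ 0.046

Pr[bacterial infection | fever, ¬heat exhaustion, influenza] ≈ 0.046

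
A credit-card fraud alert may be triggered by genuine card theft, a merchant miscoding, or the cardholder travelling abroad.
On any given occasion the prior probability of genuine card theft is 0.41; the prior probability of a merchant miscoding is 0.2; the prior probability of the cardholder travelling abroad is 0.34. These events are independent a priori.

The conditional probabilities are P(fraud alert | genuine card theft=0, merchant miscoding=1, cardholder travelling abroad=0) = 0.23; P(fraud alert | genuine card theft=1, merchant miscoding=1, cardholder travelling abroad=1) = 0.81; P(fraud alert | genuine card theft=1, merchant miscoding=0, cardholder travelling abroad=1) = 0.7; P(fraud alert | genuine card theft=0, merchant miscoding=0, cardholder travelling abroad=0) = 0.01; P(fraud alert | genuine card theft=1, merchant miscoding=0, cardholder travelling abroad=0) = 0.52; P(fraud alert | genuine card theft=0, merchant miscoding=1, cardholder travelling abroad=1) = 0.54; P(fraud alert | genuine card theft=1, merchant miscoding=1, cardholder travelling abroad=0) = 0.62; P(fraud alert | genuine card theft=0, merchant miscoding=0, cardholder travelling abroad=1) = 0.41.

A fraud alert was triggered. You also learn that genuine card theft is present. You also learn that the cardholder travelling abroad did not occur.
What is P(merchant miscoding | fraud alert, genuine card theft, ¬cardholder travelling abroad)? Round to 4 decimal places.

P(fraud alert | genuine card theft, ¬cardholder travelling abroad) = 0.52*0.8 + 0.62*0.2 = 0.416000 + 0.124000 = 0.540000
Of this, 0.124000 comes from 0.62*0.2 (the merchant miscoding=true cases).
P(merchant miscoding | fraud alert, genuine card theft, ¬cardholder travelling abroad) = 0.124000 / 0.540000 ≈ 0.2296

P(merchant miscoding | fraud alert, genuine card theft, ¬cardholder travelling abroad) ≈ 0.2296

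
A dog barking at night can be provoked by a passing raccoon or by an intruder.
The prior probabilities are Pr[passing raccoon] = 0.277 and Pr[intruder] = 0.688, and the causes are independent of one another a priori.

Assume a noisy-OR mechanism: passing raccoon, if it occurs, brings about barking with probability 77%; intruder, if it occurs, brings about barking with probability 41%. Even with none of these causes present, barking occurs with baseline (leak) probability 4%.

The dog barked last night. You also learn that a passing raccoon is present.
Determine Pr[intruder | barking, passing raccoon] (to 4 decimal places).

Pr[intruder | barking, passing raccoon] ≈ 0.7111

Under noisy-OR, P(barking | causes) = 1 − (1−0.04)·∏(1−qᵢ) over the active causes.
P(barking | passing raccoon) = 0.7792×0.312 + 0.869728×0.688 = 0.243110 + 0.598373 = 0.841483
Of this, 0.598373 comes from 0.869728×0.688 (the intruder=true cases).
Hence the posterior is 0.598373/0.841483 ≈ 0.7111.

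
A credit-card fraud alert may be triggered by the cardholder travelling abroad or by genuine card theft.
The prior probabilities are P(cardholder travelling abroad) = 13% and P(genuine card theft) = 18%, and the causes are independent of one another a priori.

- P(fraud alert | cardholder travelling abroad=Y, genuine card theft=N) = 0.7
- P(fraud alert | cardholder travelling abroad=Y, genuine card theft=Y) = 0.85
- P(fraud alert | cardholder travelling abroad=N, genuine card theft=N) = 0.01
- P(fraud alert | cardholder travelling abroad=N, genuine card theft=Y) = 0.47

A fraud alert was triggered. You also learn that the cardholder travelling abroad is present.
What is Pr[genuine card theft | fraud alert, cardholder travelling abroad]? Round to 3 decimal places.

Pr[genuine card theft | fraud alert, cardholder travelling abroad] ≈ 0.210

Numerator (weight on configurations with genuine card theft): 0.85×0.18 = 0.153000
Normalizer over all consistent configurations: 0.7×0.82 + 0.85×0.18 = 0.727000
P(genuine card theft | fraud alert, cardholder travelling abroad) = 0.153000/0.727000 ≈ 0.210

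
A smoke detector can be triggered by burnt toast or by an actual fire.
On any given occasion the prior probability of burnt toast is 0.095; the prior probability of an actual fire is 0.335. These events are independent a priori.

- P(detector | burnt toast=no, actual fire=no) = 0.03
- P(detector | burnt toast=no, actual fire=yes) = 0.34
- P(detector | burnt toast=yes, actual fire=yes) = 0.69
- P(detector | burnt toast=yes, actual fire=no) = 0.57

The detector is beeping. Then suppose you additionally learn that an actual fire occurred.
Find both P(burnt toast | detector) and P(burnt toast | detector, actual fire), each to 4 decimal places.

P(burnt toast | detector) ≈ 0.3237; P(burnt toast | detector, actual fire) ≈ 0.1756

Numerator (weight on configurations with burnt toast): 0.036010 + 0.021959 = 0.057969
Denominator P(detector): 0.03×0.905×0.665 + 0.34×0.905×0.335 + 0.57×0.095×0.665 + 0.69×0.095×0.335 = 0.179104
P(burnt toast | detector) = 0.057969/0.179104 ≈ 0.3237

Now condition on the additional information:
P(detector | actual fire) = 0.34*0.905 + 0.69*0.095 = 0.307700 + 0.065550 = 0.373250
Of this, 0.065550 comes from 0.69*0.095 (the burnt toast=true cases).
So P(burnt toast | detector, actual fire) = 0.065550/0.373250 ≈ 0.1756.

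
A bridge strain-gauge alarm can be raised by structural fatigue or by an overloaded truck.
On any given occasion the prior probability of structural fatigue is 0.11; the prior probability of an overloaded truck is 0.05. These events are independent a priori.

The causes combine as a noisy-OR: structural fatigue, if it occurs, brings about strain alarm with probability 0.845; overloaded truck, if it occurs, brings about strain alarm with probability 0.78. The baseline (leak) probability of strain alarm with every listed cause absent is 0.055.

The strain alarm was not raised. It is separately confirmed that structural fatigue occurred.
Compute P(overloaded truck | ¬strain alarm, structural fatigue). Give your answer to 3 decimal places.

Under noisy-OR, P(strain alarm | causes) = 1 − (1−0.055)·∏(1−qᵢ) over the active causes.
Weight on overloaded truck=true, given the evidence: 0.032224×0.05 = 0.001611
The normalizing constant is 0.146475×0.95 + 0.032224×0.05 = 0.140762
P(overloaded truck | ¬strain alarm, structural fatigue) = 0.001611/0.140762 ≈ 0.011

P(overloaded truck | ¬strain alarm, structural fatigue) ≈ 0.011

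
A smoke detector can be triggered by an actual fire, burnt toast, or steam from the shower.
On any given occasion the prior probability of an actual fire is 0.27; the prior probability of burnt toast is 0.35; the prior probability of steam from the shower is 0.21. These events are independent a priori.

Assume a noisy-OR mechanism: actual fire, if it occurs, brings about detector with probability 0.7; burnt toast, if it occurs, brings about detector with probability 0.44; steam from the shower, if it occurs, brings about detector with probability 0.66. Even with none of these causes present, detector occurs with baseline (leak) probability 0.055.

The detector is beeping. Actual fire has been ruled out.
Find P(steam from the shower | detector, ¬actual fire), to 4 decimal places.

P(steam from the shower | detector, ¬actual fire) ≈ 0.4912

Under noisy-OR, P(detector | causes) = 1 − (1−0.055)·∏(1−qᵢ) over the active causes.
P(detector | ¬actual fire) = 0.055×0.65×0.79 + 0.6787×0.65×0.21 + 0.4708×0.35×0.79 + 0.820072×0.35×0.21 = 0.028243 + 0.092643 + 0.130176 + 0.060275 = 0.311337
Restricting to configurations with steam from the shower present: 0.092643 + 0.060275 = 0.152918.
P(steam from the shower | detector, ¬actual fire) = 0.152918 / 0.311337 ≈ 0.4912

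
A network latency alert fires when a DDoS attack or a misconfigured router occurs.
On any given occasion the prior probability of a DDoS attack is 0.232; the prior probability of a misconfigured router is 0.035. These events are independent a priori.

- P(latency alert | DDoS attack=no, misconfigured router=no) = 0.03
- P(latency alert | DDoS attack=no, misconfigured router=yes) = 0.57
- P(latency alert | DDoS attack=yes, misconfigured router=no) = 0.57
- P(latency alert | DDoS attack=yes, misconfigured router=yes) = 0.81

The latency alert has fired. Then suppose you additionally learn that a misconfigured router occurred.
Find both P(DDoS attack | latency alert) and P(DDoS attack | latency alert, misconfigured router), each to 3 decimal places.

P(latency alert) = 0.03*0.768*0.965 + 0.57*0.768*0.035 + 0.57*0.232*0.965 + 0.81*0.232*0.035 = 0.022234 + 0.015322 + 0.127612 + 0.006577 = 0.171745
Restricting to configurations with DDoS attack present: 0.127612 + 0.006577 = 0.134189.
P(DDoS attack | latency alert) = 0.134189 / 0.171745 ≈ 0.781

Now condition on the additional information:
By total probability over both values of DDoS attack:
  P(latency alert | misconfigured router) = 0.57*0.768 + 0.81*0.232
        = 0.437760 + 0.187920 = 0.625680
Configurations with DDoS attack contribute 0.187920, so
  P(DDoS attack | latency alert, misconfigured router) = 0.187920 / 0.625680 ≈ 0.300
The drop from 0.781 to 0.300 is the explaining-away (discounting) effect.

P(DDoS attack | latency alert) ≈ 0.781; P(DDoS attack | latency alert, misconfigured router) ≈ 0.300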